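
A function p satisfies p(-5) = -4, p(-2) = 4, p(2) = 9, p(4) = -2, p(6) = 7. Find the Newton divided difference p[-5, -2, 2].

p[-5,-2] = (4 - (-4)) / (-2 - (-5)) = 8/3
p[-2,2] = (9 - 4) / (2 - (-2)) = 5/4
p[-5,-2,2] = (5/4 - 8/3) / (2 - (-5)) = -17/84

-17/84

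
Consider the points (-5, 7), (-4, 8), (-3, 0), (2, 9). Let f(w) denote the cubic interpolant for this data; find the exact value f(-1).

-769/35

Evaluate each Lagrange basis at w = -1:
L_0(-1) = (3)·(2)·(-3)/[(-1)·(-2)·(-7)] = 9/7
L_1(-1) = (4)·(2)·(-3)/[(1)·(-1)·(-6)] = -4
L_2(-1) = (4)·(3)·(-3)/[(2)·(1)·(-5)] = 18/5
L_3(-1) = (4)·(3)·(2)/[(7)·(6)·(5)] = 4/35
Sum: 7·(9/7) + 8·(-4) + 0 + 9·(4/35) = -769/35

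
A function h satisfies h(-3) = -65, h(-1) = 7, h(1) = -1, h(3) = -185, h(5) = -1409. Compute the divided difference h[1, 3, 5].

h[1,3] = (-185 - (-1)) / (3 - 1) = -92
h[3,5] = (-1409 - (-185)) / (5 - 3) = -612
h[1,3,5] = (-612 - (-92)) / (5 - 1) = -130

-130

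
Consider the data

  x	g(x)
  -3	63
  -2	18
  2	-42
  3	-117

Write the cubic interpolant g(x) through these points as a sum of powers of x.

Newton's divided differences:
g[-3,-2] = (18 - 63) / (-2 - (-3)) = -45
g[-2,2] = (-42 - 18) / (2 - (-2)) = -15
g[2,3] = (-117 - (-42)) / (3 - 2) = -75
g[-3,-2,2] = (-15 - (-45)) / (2 - (-3)) = 6
g[-2,2,3] = (-75 - (-15)) / (3 - (-2)) = -12
g[-3,-2,2,3] = (-12 - 6) / (3 - (-3)) = -3
g(x) = 63 + (-45)·(x + 3) + 6·(x + 3)(x + 2) + (-3)·(x + 3)(x + 2)(x - 2)
Expanding: g(x) = -3x^3 - 3x^2 - 3x

g(x) = -3x^3 - 3x^2 - 3x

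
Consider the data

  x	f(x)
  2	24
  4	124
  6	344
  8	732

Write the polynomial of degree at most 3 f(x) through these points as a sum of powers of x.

L_0(x) = (x - 4)(x - 6)(x - 8) / [-48] = -(1/48)x^3 + (3/8)x^2 - (13/6)x + 4
L_1(x) = (x - 2)(x - 6)(x - 8) / [16] = (1/16)x^3 - x^2 + (19/4)x - 6
L_2(x) = (x - 2)(x - 4)(x - 8) / [-16] = -(1/16)x^3 + (7/8)x^2 - (7/2)x + 4
L_3(x) = (x - 2)(x - 4)(x - 6) / [48] = (1/48)x^3 - (1/4)x^2 + (11/12)x - 1
f(x) = 24·L_0 + 124·L_1 + 344·L_2 + 732·L_3
  24·L_0(x) = -(1/2)x^3 + 9x^2 - 52x + 96
  124·L_1(x) = (31/4)x^3 - 124x^2 + 589x - 744
  344·L_2(x) = -(43/2)x^3 + 301x^2 - 1204x + 1376
  732·L_3(x) = (61/4)x^3 - 183x^2 + 671x - 732
Adding term by term: x^3 + 3x^2 + 4x - 4

f(x) = x^3 + 3x^2 + 4x - 4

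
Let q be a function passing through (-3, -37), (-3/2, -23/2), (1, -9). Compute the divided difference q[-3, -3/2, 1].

q[-3,-3/2] = (-23/2 - (-37)) / (-3/2 - (-3)) = 17
q[-3/2,1] = (-9 - (-23/2)) / (1 - (-3/2)) = 1
q[-3,-3/2,1] = (1 - 17) / (1 - (-3)) = -4

-4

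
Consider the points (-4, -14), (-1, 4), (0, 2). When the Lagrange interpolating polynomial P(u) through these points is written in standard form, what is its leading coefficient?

L_0(u) = (u + 1)u / [12] = (1/12)u^2 + (1/12)u
L_1(u) = (u + 4)u / [-3] = -(1/3)u^2 - (4/3)u
L_2(u) = (u + 4)(u + 1) / [4] = (1/4)u^2 + (5/4)u + 1
P(u) = (-14)·L_0 + 4·L_1 + 2·L_2
Only the coefficient of u^2 is needed; take it from each L_i and combine:
(-14)·(1/12) + 4·(-1/3) + 2·(1/4) = -2

-2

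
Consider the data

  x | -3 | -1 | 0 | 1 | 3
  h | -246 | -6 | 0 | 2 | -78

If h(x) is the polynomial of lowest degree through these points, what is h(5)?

-870

Evaluate each Lagrange basis at x = 5:
L_0(5) = (6)·(5)·(4)·(2)/[(-2)·(-3)·(-4)·(-6)] = 5/3
L_1(5) = (8)·(5)·(4)·(2)/[(2)·(-1)·(-2)·(-4)] = -20
L_2(5) = (8)·(6)·(4)·(2)/[(3)·(1)·(-1)·(-3)] = 128/3
L_3(5) = (8)·(6)·(5)·(2)/[(4)·(2)·(1)·(-2)] = -30
L_4(5) = (8)·(6)·(5)·(4)/[(6)·(4)·(3)·(2)] = 20/3
Sum: (-246)·(5/3) + (-6)·(-20) + 0 + 2·(-30) + (-78)·(20/3) = -870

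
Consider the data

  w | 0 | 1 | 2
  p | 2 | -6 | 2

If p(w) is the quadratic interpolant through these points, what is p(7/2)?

44

Evaluate each Lagrange basis at w = 7/2:
L_0(7/2) = (5/2)·(3/2)/[(-1)·(-2)] = 15/8
L_1(7/2) = (7/2)·(3/2)/[(1)·(-1)] = -21/4
L_2(7/2) = (7/2)·(5/2)/[(2)·(1)] = 35/8
Sum: 2·(15/8) + (-6)·(-21/4) + 2·(35/8) = 44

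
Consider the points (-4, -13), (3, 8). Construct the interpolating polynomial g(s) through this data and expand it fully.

g(s) = 3s - 1

Build the Lagrange basis polynomials:
L_0(s) = (s - 3) / [-7] = -(1/7)s + 3/7
L_1(s) = (s + 4) / [7] = (1/7)s + 4/7
g(s) = (-13)·L_0 + 8·L_1
  (-13)·L_0(s) = (13/7)s - 39/7
  8·L_1(s) = (8/7)s + 32/7
Adding term by term: 3s - 1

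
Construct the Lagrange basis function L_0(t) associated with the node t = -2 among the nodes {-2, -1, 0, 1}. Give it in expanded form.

L_0(t) = (t + 1)t(t - 1) / [(-1)·(-2)·(-3)]
       = (t^3 - t) / (-6)

L_0(t) = -(1/6)t^3 + (1/6)t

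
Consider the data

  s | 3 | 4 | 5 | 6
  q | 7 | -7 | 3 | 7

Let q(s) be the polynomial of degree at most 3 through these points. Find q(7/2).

Evaluate each Lagrange basis at s = 7/2:
L_0(7/2) = (-1/2)·(-3/2)·(-5/2)/[(-1)·(-2)·(-3)] = 5/16
L_1(7/2) = (1/2)·(-3/2)·(-5/2)/[(1)·(-1)·(-2)] = 15/16
L_2(7/2) = (1/2)·(-1/2)·(-5/2)/[(2)·(1)·(-1)] = -5/16
L_3(7/2) = (1/2)·(-1/2)·(-3/2)/[(3)·(2)·(1)] = 1/16
Sum: 7·(5/16) + (-7)·(15/16) + 3·(-5/16) + 7·(1/16) = -39/8

-39/8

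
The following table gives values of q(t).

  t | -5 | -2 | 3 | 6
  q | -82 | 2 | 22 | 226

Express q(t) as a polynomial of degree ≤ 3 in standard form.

q(t) = t^3 + t^2 - 4t - 2

Newton's divided differences:
q[-5,-2] = (2 - (-82)) / (-2 - (-5)) = 28
q[-2,3] = (22 - 2) / (3 - (-2)) = 4
q[3,6] = (226 - 22) / (6 - 3) = 68
q[-5,-2,3] = (4 - 28) / (3 - (-5)) = -3
q[-2,3,6] = (68 - 4) / (6 - (-2)) = 8
q[-5,-2,3,6] = (8 - (-3)) / (6 - (-5)) = 1
q(t) = -82 + 28·(t + 5) + (-3)·(t + 5)(t + 2) + 1·(t + 5)(t + 2)(t - 3)
Expanding: q(t) = t^3 + t^2 - 4t - 2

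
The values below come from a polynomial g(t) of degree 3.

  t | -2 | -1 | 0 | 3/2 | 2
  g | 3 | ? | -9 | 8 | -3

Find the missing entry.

-601/28

The 4 known values determine g uniquely (degree ≤ 3).
L_0(-1) = (-1)·(-5/2)·(-3)/[(-2)·(-7/2)·(-4)] = 15/56
L_1(-1) = (1)·(-5/2)·(-3)/[(2)·(-3/2)·(-2)] = 5/4
L_2(-1) = (1)·(-1)·(-3)/[(7/2)·(3/2)·(-1/2)] = -8/7
L_3(-1) = (1)·(-1)·(-5/2)/[(4)·(2)·(1/2)] = 5/8
Sum: 3·(15/56) + (-9)·(5/4) + 8·(-8/7) + (-3)·(5/8) = -601/28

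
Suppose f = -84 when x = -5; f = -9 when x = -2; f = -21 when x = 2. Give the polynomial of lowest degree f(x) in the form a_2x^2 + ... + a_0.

f(x) = -4x^2 - 3x + 1

L_0(x) = (x + 2)(x - 2) / [21] = (1/21)x^2 - 4/21
L_1(x) = (x + 5)(x - 2) / [-12] = -(1/12)x^2 - (1/4)x + 5/6
L_2(x) = (x + 5)(x + 2) / [28] = (1/28)x^2 + (1/4)x + 5/14
f(x) = (-84)·L_0 + (-9)·L_1 + (-21)·L_2
  (-84)·L_0(x) = -4x^2 + 16
  (-9)·L_1(x) = (3/4)x^2 + (9/4)x - 15/2
  (-21)·L_2(x) = -(3/4)x^2 - (21/4)x - 15/2
Adding term by term: -4x^2 - 3x + 1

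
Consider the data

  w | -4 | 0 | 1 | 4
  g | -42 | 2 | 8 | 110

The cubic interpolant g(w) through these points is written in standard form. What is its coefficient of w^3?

Build the Lagrange basis polynomials:
L_0(w) = w(w - 1)(w - 4) / [-160] = -(1/160)w^3 + (1/32)w^2 - (1/40)w
L_1(w) = (w + 4)(w - 1)(w - 4) / [16] = (1/16)w^3 - (1/16)w^2 - w + 1
L_2(w) = (w + 4)w(w - 4) / [-15] = -(1/15)w^3 + (16/15)w
L_3(w) = (w + 4)w(w - 1) / [96] = (1/96)w^3 + (1/32)w^2 - (1/24)w
g(w) = (-42)·L_0 + 2·L_1 + 8·L_2 + 110·L_3
Only the coefficient of w^3 is needed; take it from each L_i and combine:
(-42)·(-1/160) + 2·(1/16) + 8·(-1/15) + 110·(1/96) = 1

1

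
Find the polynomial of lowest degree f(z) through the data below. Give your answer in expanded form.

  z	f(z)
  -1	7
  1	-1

L_0(z) = (z - 1) / [-2] = -(1/2)z + 1/2
L_1(z) = (z + 1) / [2] = (1/2)z + 1/2
f(z) = 7·L_0 + (-1)·L_1
  7·L_0(z) = -(7/2)z + 7/2
  (-1)·L_1(z) = -(1/2)z - 1/2
Adding term by term: -4z + 3

f(z) = -4z + 3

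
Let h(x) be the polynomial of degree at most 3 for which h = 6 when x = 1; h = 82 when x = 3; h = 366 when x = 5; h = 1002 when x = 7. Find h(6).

631

Evaluate each Lagrange basis at x = 6:
L_0(6) = (3)·(1)·(-1)/[(-2)·(-4)·(-6)] = 1/16
L_1(6) = (5)·(1)·(-1)/[(2)·(-2)·(-4)] = -5/16
L_2(6) = (5)·(3)·(-1)/[(4)·(2)·(-2)] = 15/16
L_3(6) = (5)·(3)·(1)/[(6)·(4)·(2)] = 5/16
Sum: 6·(1/16) + 82·(-5/16) + 366·(15/16) + 1002·(5/16) = 631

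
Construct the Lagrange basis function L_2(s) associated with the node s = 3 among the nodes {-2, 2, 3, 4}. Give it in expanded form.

L_2(s) = (s + 2)(s - 2)(s - 4) / [(5)·(1)·(-1)]
       = (s^3 - 4s^2 - 4s + 16) / (-5)

L_2(s) = -(1/5)s^3 + (4/5)s^2 + (4/5)s - 16/5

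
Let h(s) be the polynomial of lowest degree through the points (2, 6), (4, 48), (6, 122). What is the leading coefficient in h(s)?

The leading coefficient equals the top divided difference h[2,4,6].
h[2,4] = (48 - 6) / (4 - 2) = 21
h[4,6] = (122 - 48) / (6 - 4) = 37
h[2,4,6] = (37 - 21) / (6 - 2) = 4

4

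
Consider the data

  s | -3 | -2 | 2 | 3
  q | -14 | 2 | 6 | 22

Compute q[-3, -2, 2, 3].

q[-3,-2] = (2 - (-14)) / (-2 - (-3)) = 16
q[-2,2] = (6 - 2) / (2 - (-2)) = 1
q[2,3] = (22 - 6) / (3 - 2) = 16
q[-3,-2,2] = (1 - 16) / (2 - (-3)) = -3
q[-2,2,3] = (16 - 1) / (3 - (-2)) = 3
q[-3,-2,2,3] = (3 - (-3)) / (3 - (-3)) = 1

1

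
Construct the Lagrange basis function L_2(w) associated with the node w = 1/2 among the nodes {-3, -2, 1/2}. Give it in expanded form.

L_2(w) = (4/35)w^2 + (4/7)w + 24/35

L_2(w) = (w + 3)(w + 2) / [(7/2)·(5/2)]
       = (w^2 + 5w + 6) / (35/4)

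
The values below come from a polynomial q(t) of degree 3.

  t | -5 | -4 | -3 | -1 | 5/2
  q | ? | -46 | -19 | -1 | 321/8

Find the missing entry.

-93

The 4 known values determine q uniquely (degree ≤ 3).
L_0(-5) = (-2)·(-4)·(-15/2)/[(-1)·(-3)·(-13/2)] = 40/13
L_1(-5) = (-1)·(-4)·(-15/2)/[(1)·(-2)·(-11/2)] = -30/11
L_2(-5) = (-1)·(-2)·(-15/2)/[(3)·(2)·(-7/2)] = 5/7
L_3(-5) = (-1)·(-2)·(-4)/[(13/2)·(11/2)·(7/2)] = -64/1001
Sum: (-46)·(40/13) + (-19)·(-30/11) + (-1)·(5/7) + 321/8·(-64/1001) = -93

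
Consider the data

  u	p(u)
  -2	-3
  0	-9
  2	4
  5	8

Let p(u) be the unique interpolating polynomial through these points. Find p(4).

442/35

Using Newton's divided-difference form:
p[-2,0] = (-9 - (-3)) / (0 - (-2)) = -3
p[0,2] = (4 - (-9)) / (2 - 0) = 13/2
p[2,5] = (8 - 4) / (5 - 2) = 4/3
p[-2,0,2] = (13/2 - (-3)) / (2 - (-2)) = 19/8
p[0,2,5] = (4/3 - 13/2) / (5 - 0) = -31/30
p[-2,0,2,5] = (-31/30 - 19/8) / (5 - (-2)) = -409/840
p(4) = -3 + (-3)·(6) + (19/8)·(6)·(4) + (-409/840)·(6)·(4)·(2) = 442/35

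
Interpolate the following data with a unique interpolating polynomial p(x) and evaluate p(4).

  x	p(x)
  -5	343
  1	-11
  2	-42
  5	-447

-242

Evaluate each Lagrange basis at x = 4:
L_0(4) = (3)·(2)·(-1)/[(-6)·(-7)·(-10)] = 1/70
L_1(4) = (9)·(2)·(-1)/[(6)·(-1)·(-4)] = -3/4
L_2(4) = (9)·(3)·(-1)/[(7)·(1)·(-3)] = 9/7
L_3(4) = (9)·(3)·(2)/[(10)·(4)·(3)] = 9/20
Sum: 343·(1/70) + (-11)·(-3/4) + (-42)·(9/7) + (-447)·(9/20) = -242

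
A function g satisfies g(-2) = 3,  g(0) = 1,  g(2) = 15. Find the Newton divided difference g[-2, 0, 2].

g[-2,0] = (1 - 3) / (0 - (-2)) = -1
g[0,2] = (15 - 1) / (2 - 0) = 7
g[-2,0,2] = (7 - (-1)) / (2 - (-2)) = 2

2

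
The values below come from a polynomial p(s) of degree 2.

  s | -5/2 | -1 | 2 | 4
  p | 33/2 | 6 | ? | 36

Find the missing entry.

12

The 3 known values determine p uniquely (degree ≤ 2).
L_0(2) = (3)·(-2)/[(-3/2)·(-13/2)] = -8/13
L_1(2) = (9/2)·(-2)/[(3/2)·(-5)] = 6/5
L_2(2) = (9/2)·(3)/[(13/2)·(5)] = 27/65
Sum: 33/2·(-8/13) + 6·(6/5) + 36·(27/65) = 12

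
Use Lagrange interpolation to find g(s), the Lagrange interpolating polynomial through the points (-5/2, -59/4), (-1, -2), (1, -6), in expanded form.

g(s) = -3s^2 - 2s - 1

Build the Lagrange basis polynomials:
L_0(s) = (s + 1)(s - 1) / [21/4] = (4/21)s^2 - 4/21
L_1(s) = (s + 5/2)(s - 1) / [-3] = -(1/3)s^2 - (1/2)s + 5/6
L_2(s) = (s + 5/2)(s + 1) / [7] = (1/7)s^2 + (1/2)s + 5/14
g(s) = (-59/4)·L_0 + (-2)·L_1 + (-6)·L_2
  (-59/4)·L_0(s) = -(59/21)s^2 + 59/21
  (-2)·L_1(s) = (2/3)s^2 + s - 5/3
  (-6)·L_2(s) = -(6/7)s^2 - 3s - 15/7
Adding term by term: -3s^2 - 2s - 1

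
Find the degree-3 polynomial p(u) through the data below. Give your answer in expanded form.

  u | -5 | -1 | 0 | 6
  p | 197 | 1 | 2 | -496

p(u) = -2u^3 - 2u^2 + u + 2

L_0(u) = (u + 1)u(u - 6) / [-220] = -(1/220)u^3 + (1/44)u^2 + (3/110)u
L_1(u) = (u + 5)u(u - 6) / [28] = (1/28)u^3 - (1/28)u^2 - (15/14)u
L_2(u) = (u + 5)(u + 1)(u - 6) / [-30] = -(1/30)u^3 + (31/30)u + 1
L_3(u) = (u + 5)(u + 1)u / [462] = (1/462)u^3 + (1/77)u^2 + (5/462)u
p(u) = 197·L_0 + 1·L_1 + 2·L_2 + (-496)·L_3
  197·L_0(u) = -(197/220)u^3 + (197/44)u^2 + (591/110)u
  1·L_1(u) = (1/28)u^3 - (1/28)u^2 - (15/14)u
  2·L_2(u) = -(1/15)u^3 + (31/15)u + 2
  (-496)·L_3(u) = -(248/231)u^3 - (496/77)u^2 - (1240/231)u
Adding term by term: -2u^3 - 2u^2 + u + 2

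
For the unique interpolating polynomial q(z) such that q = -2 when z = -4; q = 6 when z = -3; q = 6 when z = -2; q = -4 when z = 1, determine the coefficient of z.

-53/15

Build the Lagrange basis polynomials:
L_0(z) = (z + 3)(z + 2)(z - 1) / [-10] = -(1/10)z^3 - (2/5)z^2 - (1/10)z + 3/5
L_1(z) = (z + 4)(z + 2)(z - 1) / [4] = (1/4)z^3 + (5/4)z^2 + (1/2)z - 2
L_2(z) = (z + 4)(z + 3)(z - 1) / [-6] = -(1/6)z^3 - z^2 - (5/6)z + 2
L_3(z) = (z + 4)(z + 3)(z + 2) / [60] = (1/60)z^3 + (3/20)z^2 + (13/30)z + 2/5
q(z) = (-2)·L_0 + 6·L_1 + 6·L_2 + (-4)·L_3
Only the coefficient of z is needed; take it from each L_i and combine:
(-2)·(-1/10) + 6·(1/2) + 6·(-5/6) + (-4)·(13/30) = -53/15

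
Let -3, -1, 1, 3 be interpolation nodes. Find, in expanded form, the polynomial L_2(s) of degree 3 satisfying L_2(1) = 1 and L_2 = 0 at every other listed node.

L_2(s) = (s + 3)(s + 1)(s - 3) / [(4)·(2)·(-2)]
       = (s^3 + s^2 - 9s - 9) / (-16)

L_2(s) = -(1/16)s^3 - (1/16)s^2 + (9/16)s + 9/16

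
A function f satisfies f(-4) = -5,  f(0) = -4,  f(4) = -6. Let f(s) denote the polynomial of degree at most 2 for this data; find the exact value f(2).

-37/8

L_0(2) = (2)·(-2)/[(-4)·(-8)] = -1/8
L_1(2) = (6)·(-2)/[(4)·(-4)] = 3/4
L_2(2) = (6)·(2)/[(8)·(4)] = 3/8
Sum: (-5)·(-1/8) + (-4)·(3/4) + (-6)·(3/8) = -37/8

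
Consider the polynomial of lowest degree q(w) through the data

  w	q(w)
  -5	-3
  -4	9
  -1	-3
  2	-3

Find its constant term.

-29/3

Build the Lagrange basis polynomials:
L_0(w) = (w + 4)(w + 1)(w - 2) / [-28] = -(1/28)w^3 - (3/28)w^2 + (3/14)w + 2/7
L_1(w) = (w + 5)(w + 1)(w - 2) / [18] = (1/18)w^3 + (2/9)w^2 - (7/18)w - 5/9
L_2(w) = (w + 5)(w + 4)(w - 2) / [-36] = -(1/36)w^3 - (7/36)w^2 - (1/18)w + 10/9
L_3(w) = (w + 5)(w + 4)(w + 1) / [126] = (1/126)w^3 + (5/63)w^2 + (29/126)w + 10/63
q(w) = (-3)·L_0 + 9·L_1 + (-3)·L_2 + (-3)·L_3
Only the constant term is needed; take it from each L_i and combine:
(-3)·(2/7) + 9·(-5/9) + (-3)·(10/9) + (-3)·(10/63) = -29/3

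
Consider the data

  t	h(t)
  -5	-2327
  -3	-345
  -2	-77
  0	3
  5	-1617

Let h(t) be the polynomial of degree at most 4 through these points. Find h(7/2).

-6105/16

Evaluate each Lagrange basis at t = 7/2:
L_0(7/2) = (13/2)·(11/2)·(7/2)·(-3/2)/[(-2)·(-3)·(-5)·(-10)] = -1001/1600
L_1(7/2) = (17/2)·(11/2)·(7/2)·(-3/2)/[(2)·(-1)·(-3)·(-8)] = 1309/256
L_2(7/2) = (17/2)·(13/2)·(7/2)·(-3/2)/[(3)·(1)·(-2)·(-7)] = -221/32
L_3(7/2) = (17/2)·(13/2)·(11/2)·(-3/2)/[(5)·(3)·(2)·(-5)] = 2431/800
L_4(7/2) = (17/2)·(13/2)·(11/2)·(7/2)/[(10)·(8)·(7)·(5)] = 2431/6400
Sum: (-2327)·(-1001/1600) + (-345)·(1309/256) + (-77)·(-221/32) + 3·(2431/800) + (-1617)·(2431/6400) = -6105/16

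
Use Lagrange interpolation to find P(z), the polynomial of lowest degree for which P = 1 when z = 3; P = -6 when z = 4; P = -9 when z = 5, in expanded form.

P(z) = 2z^2 - 21z + 46

L_0(z) = (z - 4)(z - 5) / [2] = (1/2)z^2 - (9/2)z + 10
L_1(z) = (z - 3)(z - 5) / [-1] = -z^2 + 8z - 15
L_2(z) = (z - 3)(z - 4) / [2] = (1/2)z^2 - (7/2)z + 6
P(z) = 1·L_0 + (-6)·L_1 + (-9)·L_2
  1·L_0(z) = (1/2)z^2 - (9/2)z + 10
  (-6)·L_1(z) = 6z^2 - 48z + 90
  (-9)·L_2(z) = -(9/2)z^2 + (63/2)z - 54
Adding term by term: 2z^2 - 21z + 46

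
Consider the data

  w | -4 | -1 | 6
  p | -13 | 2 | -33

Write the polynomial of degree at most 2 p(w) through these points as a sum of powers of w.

p(w) = -w^2 + 3

Build the Lagrange basis polynomials:
L_0(w) = (w + 1)(w - 6) / [30] = (1/30)w^2 - (1/6)w - 1/5
L_1(w) = (w + 4)(w - 6) / [-21] = -(1/21)w^2 + (2/21)w + 8/7
L_2(w) = (w + 4)(w + 1) / [70] = (1/70)w^2 + (1/14)w + 2/35
p(w) = (-13)·L_0 + 2·L_1 + (-33)·L_2
  (-13)·L_0(w) = -(13/30)w^2 + (13/6)w + 13/5
  2·L_1(w) = -(2/21)w^2 + (4/21)w + 16/7
  (-33)·L_2(w) = -(33/70)w^2 - (33/14)w - 66/35
Adding term by term: -w^2 + 3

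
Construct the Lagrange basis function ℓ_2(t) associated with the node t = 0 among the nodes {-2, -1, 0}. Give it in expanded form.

ℓ_2(t) = (t + 2)(t + 1) / [(2)·(1)]
       = (t^2 + 3t + 2) / (2)

ℓ_2(t) = (1/2)t^2 + (3/2)t + 1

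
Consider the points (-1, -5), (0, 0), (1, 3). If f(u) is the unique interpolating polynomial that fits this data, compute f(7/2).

7/4

Evaluate each Lagrange basis at u = 7/2:
L_0(7/2) = (7/2)·(5/2)/[(-1)·(-2)] = 35/8
L_1(7/2) = (9/2)·(5/2)/[(1)·(-1)] = -45/4
L_2(7/2) = (9/2)·(7/2)/[(2)·(1)] = 63/8
Sum: (-5)·(35/8) + 0 + 3·(63/8) = 7/4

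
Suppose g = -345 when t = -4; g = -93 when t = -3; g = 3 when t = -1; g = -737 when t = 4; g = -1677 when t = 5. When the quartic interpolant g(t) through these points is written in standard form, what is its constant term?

3

L_0(t) = (t + 3)(t + 1)(t - 4)(t - 5) / [216] = (1/216)t^4 - (5/216)t^3 - (13/216)t^2 + (53/216)t + 5/18
L_1(t) = (t + 4)(t + 1)(t - 4)(t - 5) / [-112] = -(1/112)t^4 + (1/28)t^3 + (3/16)t^2 - (4/7)t - 5/7
L_2(t) = (t + 4)(t + 3)(t - 4)(t - 5) / [180] = (1/180)t^4 - (1/90)t^3 - (31/180)t^2 + (8/45)t + 4/3
L_3(t) = (t + 4)(t + 3)(t + 1)(t - 5) / [-280] = -(1/280)t^4 - (3/280)t^3 + (3/40)t^2 + (83/280)t + 3/14
L_4(t) = (t + 4)(t + 3)(t + 1)(t - 4) / [432] = (1/432)t^4 + (1/108)t^3 - (13/432)t^2 - (4/27)t - 1/9
g(t) = (-345)·L_0 + (-93)·L_1 + 3·L_2 + (-737)·L_3 + (-1677)·L_4
Only the constant term is needed; take it from each L_i and combine:
(-345)·(5/18) + (-93)·(-5/7) + 3·(4/3) + (-737)·(3/14) + (-1677)·(-1/9) = 3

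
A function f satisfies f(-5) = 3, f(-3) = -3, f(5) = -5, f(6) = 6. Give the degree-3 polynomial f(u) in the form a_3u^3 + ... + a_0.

f(u) = (39/440)u^3 + (119/220)u^2 - (1327/440)u - 639/44

Newton's divided differences:
f[-5,-3] = (-3 - 3) / (-3 - (-5)) = -3
f[-3,5] = (-5 - (-3)) / (5 - (-3)) = -1/4
f[5,6] = (6 - (-5)) / (6 - 5) = 11
f[-5,-3,5] = (-1/4 - (-3)) / (5 - (-5)) = 11/40
f[-3,5,6] = (11 - (-1/4)) / (6 - (-3)) = 5/4
f[-5,-3,5,6] = (5/4 - 11/40) / (6 - (-5)) = 39/440
f(u) = 3 + (-3)·(u + 5) + (11/40)·(u + 5)(u + 3) + (39/440)·(u + 5)(u + 3)(u - 5)
Expanding: f(u) = (39/440)u^3 + (119/220)u^2 - (1327/440)u - 639/44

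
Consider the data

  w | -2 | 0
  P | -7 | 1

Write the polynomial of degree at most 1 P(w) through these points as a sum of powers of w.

P(w) = 4w + 1

Build the Lagrange basis polynomials:
L_0(w) = w / [-2] = -(1/2)w
L_1(w) = (w + 2) / [2] = (1/2)w + 1
P(w) = (-7)·L_0 + 1·L_1
  (-7)·L_0(w) = (7/2)w
  1·L_1(w) = (1/2)w + 1
Adding term by term: 4w + 1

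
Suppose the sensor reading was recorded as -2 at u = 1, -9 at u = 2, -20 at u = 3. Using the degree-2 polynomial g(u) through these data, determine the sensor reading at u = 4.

-35

Evaluate each Lagrange basis at u = 4:
L_0(4) = (2)·(1)/[(-1)·(-2)] = 1
L_1(4) = (3)·(1)/[(1)·(-1)] = -3
L_2(4) = (3)·(2)/[(2)·(1)] = 3
Sum: (-2)·(1) + (-9)·(-3) + (-20)·(3) = -35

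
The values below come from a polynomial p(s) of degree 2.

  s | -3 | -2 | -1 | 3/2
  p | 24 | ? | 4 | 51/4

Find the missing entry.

The 3 known values determine p uniquely (degree ≤ 2).
Evaluate each Lagrange basis at s = -2:
L_0(-2) = (-1)·(-7/2)/[(-2)·(-9/2)] = 7/18
L_1(-2) = (1)·(-7/2)/[(2)·(-5/2)] = 7/10
L_2(-2) = (1)·(-1)/[(9/2)·(5/2)] = -4/45
Sum: 24·(7/18) + 4·(7/10) + 51/4·(-4/45) = 11

11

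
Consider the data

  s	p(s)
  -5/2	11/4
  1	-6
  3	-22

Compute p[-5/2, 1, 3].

p[-5/2,1] = (-6 - 11/4) / (1 - (-5/2)) = -5/2
p[1,3] = (-22 - (-6)) / (3 - 1) = -8
p[-5/2,1,3] = (-8 - (-5/2)) / (3 - (-5/2)) = -1

-1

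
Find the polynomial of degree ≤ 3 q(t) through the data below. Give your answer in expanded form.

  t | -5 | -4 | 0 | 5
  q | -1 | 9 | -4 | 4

Newton's divided differences:
q[-5,-4] = (9 - (-1)) / (-4 - (-5)) = 10
q[-4,0] = (-4 - 9) / (0 - (-4)) = -13/4
q[0,5] = (4 - (-4)) / (5 - 0) = 8/5
q[-5,-4,0] = (-13/4 - 10) / (0 - (-5)) = -53/20
q[-4,0,5] = (8/5 - (-13/4)) / (5 - (-4)) = 97/180
q[-5,-4,0,5] = (97/180 - (-53/20)) / (5 - (-5)) = 287/900
q(t) = -1 + 10·(t + 5) + (-53/20)·(t + 5)(t + 4) + (287/900)·(t + 5)(t + 4)t
Expanding: q(t) = (287/900)t^3 + (11/50)t^2 - (269/36)t - 4

q(t) = (287/900)t^3 + (11/50)t^2 - (269/36)t - 4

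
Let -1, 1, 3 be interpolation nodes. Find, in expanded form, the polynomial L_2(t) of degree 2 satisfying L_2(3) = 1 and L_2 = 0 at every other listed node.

L_2(t) = (t + 1)(t - 1) / [(4)·(2)]
       = (t^2 - 1) / (8)

L_2(t) = (1/8)t^2 - 1/8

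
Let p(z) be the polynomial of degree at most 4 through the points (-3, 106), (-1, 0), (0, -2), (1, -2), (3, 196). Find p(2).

Evaluate each Lagrange basis at z = 2:
L_0(2) = (3)·(2)·(1)·(-1)/[(-2)·(-3)·(-4)·(-6)] = -1/24
L_1(2) = (5)·(2)·(1)·(-1)/[(2)·(-1)·(-2)·(-4)] = 5/8
L_2(2) = (5)·(3)·(1)·(-1)/[(3)·(1)·(-1)·(-3)] = -5/3
L_3(2) = (5)·(3)·(2)·(-1)/[(4)·(2)·(1)·(-2)] = 15/8
L_4(2) = (5)·(3)·(2)·(1)/[(6)·(4)·(3)·(2)] = 5/24
Sum: 106·(-1/24) + 0 + (-2)·(-5/3) + (-2)·(15/8) + 196·(5/24) = 36

36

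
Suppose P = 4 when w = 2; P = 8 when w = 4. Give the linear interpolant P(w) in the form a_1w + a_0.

P(w) = 2w

Build the Lagrange basis polynomials:
L_0(w) = (w - 4) / [-2] = -(1/2)w + 2
L_1(w) = (w - 2) / [2] = (1/2)w - 1
P(w) = 4·L_0 + 8·L_1
  4·L_0(w) = -2w + 8
  8·L_1(w) = 4w - 8
Adding term by term: 2w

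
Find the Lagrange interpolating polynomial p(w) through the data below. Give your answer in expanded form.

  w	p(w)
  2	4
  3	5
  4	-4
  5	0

p(w) = (23/6)w^3 - (79/2)w^2 + (377/3)w - 120

Build the Lagrange basis polynomials:
L_0(w) = (w - 3)(w - 4)(w - 5) / [-6] = -(1/6)w^3 + 2w^2 - (47/6)w + 10
L_1(w) = (w - 2)(w - 4)(w - 5) / [2] = (1/2)w^3 - (11/2)w^2 + 19w - 20
L_2(w) = (w - 2)(w - 3)(w - 5) / [-2] = -(1/2)w^3 + 5w^2 - (31/2)w + 15
L_3(w) = (w - 2)(w - 3)(w - 4) / [6] = (1/6)w^3 - (3/2)w^2 + (13/3)w - 4
p(w) = 4·L_0 + 5·L_1 + (-4)·L_2 + 0·L_3
  4·L_0(w) = -(2/3)w^3 + 8w^2 - (94/3)w + 40
  5·L_1(w) = (5/2)w^3 - (55/2)w^2 + 95w - 100
  (-4)·L_2(w) = 2w^3 - 20w^2 + 62w - 60
  0·L_3(w) = 0
Adding term by term: (23/6)w^3 - (79/2)w^2 + (377/3)w - 120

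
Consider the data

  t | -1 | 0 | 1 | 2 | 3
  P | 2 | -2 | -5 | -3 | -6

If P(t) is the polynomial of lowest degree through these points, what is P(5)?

-137

Evaluate each Lagrange basis at t = 5:
L_0(5) = (5)·(4)·(3)·(2)/[(-1)·(-2)·(-3)·(-4)] = 5
L_1(5) = (6)·(4)·(3)·(2)/[(1)·(-1)·(-2)·(-3)] = -24
L_2(5) = (6)·(5)·(3)·(2)/[(2)·(1)·(-1)·(-2)] = 45
L_3(5) = (6)·(5)·(4)·(2)/[(3)·(2)·(1)·(-1)] = -40
L_4(5) = (6)·(5)·(4)·(3)/[(4)·(3)·(2)·(1)] = 15
Sum: 2·(5) + (-2)·(-24) + (-5)·(45) + (-3)·(-40) + (-6)·(15) = -137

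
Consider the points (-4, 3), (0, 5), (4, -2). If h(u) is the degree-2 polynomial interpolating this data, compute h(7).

-421/32

L_0(7) = (7)·(3)/[(-4)·(-8)] = 21/32
L_1(7) = (11)·(3)/[(4)·(-4)] = -33/16
L_2(7) = (11)·(7)/[(8)·(4)] = 77/32
Sum: 3·(21/32) + 5·(-33/16) + (-2)·(77/32) = -421/32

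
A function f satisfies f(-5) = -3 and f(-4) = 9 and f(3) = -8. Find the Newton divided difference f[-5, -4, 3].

-101/56

f[-5,-4] = (9 - (-3)) / (-4 - (-5)) = 12
f[-4,3] = (-8 - 9) / (3 - (-4)) = -17/7
f[-5,-4,3] = (-17/7 - 12) / (3 - (-5)) = -101/56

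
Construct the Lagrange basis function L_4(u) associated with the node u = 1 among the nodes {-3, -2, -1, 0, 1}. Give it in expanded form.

L_4(u) = (1/24)u^4 + (1/4)u^3 + (11/24)u^2 + (1/4)u

L_4(u) = (u + 3)(u + 2)(u + 1)u / [(4)·(3)·(2)·(1)]
       = (u^4 + 6u^3 + 11u^2 + 6u) / (24)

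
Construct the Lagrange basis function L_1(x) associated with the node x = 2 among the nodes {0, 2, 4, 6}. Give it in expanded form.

L_1(x) = (1/16)x^3 - (5/8)x^2 + (3/2)x

L_1(x) = x(x - 4)(x - 6) / [(2)·(-2)·(-4)]
       = (x^3 - 10x^2 + 24x) / (16)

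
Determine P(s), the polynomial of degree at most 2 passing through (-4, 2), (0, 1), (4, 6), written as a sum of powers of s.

Build the Lagrange basis polynomials:
L_0(s) = s(s - 4) / [32] = (1/32)s^2 - (1/8)s
L_1(s) = (s + 4)(s - 4) / [-16] = -(1/16)s^2 + 1
L_2(s) = (s + 4)s / [32] = (1/32)s^2 + (1/8)s
P(s) = 2·L_0 + 1·L_1 + 6·L_2
  2·L_0(s) = (1/16)s^2 - (1/4)s
  1·L_1(s) = -(1/16)s^2 + 1
  6·L_2(s) = (3/16)s^2 + (3/4)s
Adding term by term: (3/16)s^2 + (1/2)s + 1

P(s) = (3/16)s^2 + (1/2)s + 1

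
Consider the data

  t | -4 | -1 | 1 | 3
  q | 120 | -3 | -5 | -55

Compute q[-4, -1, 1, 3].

q[-4,-1] = (-3 - 120) / (-1 - (-4)) = -41
q[-1,1] = (-5 - (-3)) / (1 - (-1)) = -1
q[1,3] = (-55 - (-5)) / (3 - 1) = -25
q[-4,-1,1] = (-1 - (-41)) / (1 - (-4)) = 8
q[-1,1,3] = (-25 - (-1)) / (3 - (-1)) = -6
q[-4,-1,1,3] = (-6 - 8) / (3 - (-4)) = -2

-2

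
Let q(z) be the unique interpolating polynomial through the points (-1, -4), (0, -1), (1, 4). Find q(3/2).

L_0(3/2) = (3/2)·(1/2)/[(-1)·(-2)] = 3/8
L_1(3/2) = (5/2)·(1/2)/[(1)·(-1)] = -5/4
L_2(3/2) = (5/2)·(3/2)/[(2)·(1)] = 15/8
Sum: (-4)·(3/8) + (-1)·(-5/4) + 4·(15/8) = 29/4

29/4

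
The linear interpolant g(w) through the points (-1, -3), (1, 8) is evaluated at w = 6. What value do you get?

71/2

Evaluate each Lagrange basis at w = 6:
L_0(6) = (5)/[(-2)] = -5/2
L_1(6) = (7)/[(2)] = 7/2
Sum: (-3)·(-5/2) + 8·(7/2) = 71/2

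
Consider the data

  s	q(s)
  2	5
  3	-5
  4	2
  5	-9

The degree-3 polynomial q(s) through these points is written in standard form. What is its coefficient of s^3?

-35/6

The leading coefficient equals the top divided difference q[2,3,4,5].
q[2,3] = (-5 - 5) / (3 - 2) = -10
q[3,4] = (2 - (-5)) / (4 - 3) = 7
q[4,5] = (-9 - 2) / (5 - 4) = -11
q[2,3,4] = (7 - (-10)) / (4 - 2) = 17/2
q[3,4,5] = (-11 - 7) / (5 - 3) = -9
q[2,3,4,5] = (-9 - 17/2) / (5 - 2) = -35/6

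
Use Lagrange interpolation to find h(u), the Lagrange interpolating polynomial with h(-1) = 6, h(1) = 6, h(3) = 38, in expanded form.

h(u) = 4u^2 + 2

L_0(u) = (u - 1)(u - 3) / [8] = (1/8)u^2 - (1/2)u + 3/8
L_1(u) = (u + 1)(u - 3) / [-4] = -(1/4)u^2 + (1/2)u + 3/4
L_2(u) = (u + 1)(u - 1) / [8] = (1/8)u^2 - 1/8
h(u) = 6·L_0 + 6·L_1 + 38·L_2
  6·L_0(u) = (3/4)u^2 - 3u + 9/4
  6·L_1(u) = -(3/2)u^2 + 3u + 9/2
  38·L_2(u) = (19/4)u^2 - 19/4
Adding term by term: 4u^2 + 2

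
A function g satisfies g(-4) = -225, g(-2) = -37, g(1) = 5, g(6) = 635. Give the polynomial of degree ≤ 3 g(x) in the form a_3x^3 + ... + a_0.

g(x) = 3x^3 - x^2 + 4x - 1

Newton's divided differences:
g[-4,-2] = (-37 - (-225)) / (-2 - (-4)) = 94
g[-2,1] = (5 - (-37)) / (1 - (-2)) = 14
g[1,6] = (635 - 5) / (6 - 1) = 126
g[-4,-2,1] = (14 - 94) / (1 - (-4)) = -16
g[-2,1,6] = (126 - 14) / (6 - (-2)) = 14
g[-4,-2,1,6] = (14 - (-16)) / (6 - (-4)) = 3
g(x) = -225 + 94·(x + 4) + (-16)·(x + 4)(x + 2) + 3·(x + 4)(x + 2)(x - 1)
Expanding: g(x) = 3x^3 - x^2 + 4x - 1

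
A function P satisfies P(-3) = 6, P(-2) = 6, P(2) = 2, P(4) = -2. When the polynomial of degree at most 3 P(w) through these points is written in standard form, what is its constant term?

L_0(w) = (w + 2)(w - 2)(w - 4) / [-35] = -(1/35)w^3 + (4/35)w^2 + (4/35)w - 16/35
L_1(w) = (w + 3)(w - 2)(w - 4) / [24] = (1/24)w^3 - (1/8)w^2 - (5/12)w + 1
L_2(w) = (w + 3)(w + 2)(w - 4) / [-40] = -(1/40)w^3 - (1/40)w^2 + (7/20)w + 3/5
L_3(w) = (w + 3)(w + 2)(w - 2) / [84] = (1/84)w^3 + (1/28)w^2 - (1/21)w - 1/7
P(w) = 6·L_0 + 6·L_1 + 2·L_2 + (-2)·L_3
Only the constant term is needed; take it from each L_i and combine:
6·(-16/35) + 6·(1) + 2·(3/5) + (-2)·(-1/7) = 166/35

166/35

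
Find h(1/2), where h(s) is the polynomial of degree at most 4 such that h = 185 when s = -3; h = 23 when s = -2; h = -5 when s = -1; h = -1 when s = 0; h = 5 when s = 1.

13/16

Evaluate each Lagrange basis at s = 1/2:
L_0(1/2) = (5/2)·(3/2)·(1/2)·(-1/2)/[(-1)·(-2)·(-3)·(-4)] = -5/128
L_1(1/2) = (7/2)·(3/2)·(1/2)·(-1/2)/[(1)·(-1)·(-2)·(-3)] = 7/32
L_2(1/2) = (7/2)·(5/2)·(1/2)·(-1/2)/[(2)·(1)·(-1)·(-2)] = -35/64
L_3(1/2) = (7/2)·(5/2)·(3/2)·(-1/2)/[(3)·(2)·(1)·(-1)] = 35/32
L_4(1/2) = (7/2)·(5/2)·(3/2)·(1/2)/[(4)·(3)·(2)·(1)] = 35/128
Sum: 185·(-5/128) + 23·(7/32) + (-5)·(-35/64) + (-1)·(35/32) + 5·(35/128) = 13/16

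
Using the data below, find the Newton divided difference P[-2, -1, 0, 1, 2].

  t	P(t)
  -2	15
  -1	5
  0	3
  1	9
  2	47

P[-2,-1] = (5 - 15) / (-1 - (-2)) = -10
P[-1,0] = (3 - 5) / (0 - (-1)) = -2
P[0,1] = (9 - 3) / (1 - 0) = 6
P[1,2] = (47 - 9) / (2 - 1) = 38
P[-2,-1,0] = (-2 - (-10)) / (0 - (-2)) = 4
P[-1,0,1] = (6 - (-2)) / (1 - (-1)) = 4
P[0,1,2] = (38 - 6) / (2 - 0) = 16
P[-2,-1,0,1] = (4 - 4) / (1 - (-2)) = 0
P[-1,0,1,2] = (16 - 4) / (2 - (-1)) = 4
P[-2,-1,0,1,2] = (4 - 0) / (2 - (-2)) = 1

1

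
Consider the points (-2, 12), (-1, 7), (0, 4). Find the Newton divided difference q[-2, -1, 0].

1

q[-2,-1] = (7 - 12) / (-1 - (-2)) = -5
q[-1,0] = (4 - 7) / (0 - (-1)) = -3
q[-2,-1,0] = (-3 - (-5)) / (0 - (-2)) = 1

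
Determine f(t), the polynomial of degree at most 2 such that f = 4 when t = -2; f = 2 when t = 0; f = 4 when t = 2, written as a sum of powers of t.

f(t) = (1/2)t^2 + 2

Build the Lagrange basis polynomials:
L_0(t) = t(t - 2) / [8] = (1/8)t^2 - (1/4)t
L_1(t) = (t + 2)(t - 2) / [-4] = -(1/4)t^2 + 1
L_2(t) = (t + 2)t / [8] = (1/8)t^2 + (1/4)t
f(t) = 4·L_0 + 2·L_1 + 4·L_2
  4·L_0(t) = (1/2)t^2 - t
  2·L_1(t) = -(1/2)t^2 + 2
  4·L_2(t) = (1/2)t^2 + t
Adding term by term: (1/2)t^2 + 2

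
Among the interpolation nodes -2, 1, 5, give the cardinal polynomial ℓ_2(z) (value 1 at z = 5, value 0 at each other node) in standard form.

ℓ_2(z) = (1/28)z^2 + (1/28)z - 1/14

ℓ_2(z) = (z + 2)(z - 1) / [(7)·(4)]
       = (z^2 + z - 2) / (28)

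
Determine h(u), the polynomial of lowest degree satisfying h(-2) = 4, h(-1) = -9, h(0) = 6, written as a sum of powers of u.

h(u) = 14u^2 + 29u + 6

Build the Lagrange basis polynomials:
L_0(u) = (u + 1)u / [2] = (1/2)u^2 + (1/2)u
L_1(u) = (u + 2)u / [-1] = -u^2 - 2u
L_2(u) = (u + 2)(u + 1) / [2] = (1/2)u^2 + (3/2)u + 1
h(u) = 4·L_0 + (-9)·L_1 + 6·L_2
  4·L_0(u) = 2u^2 + 2u
  (-9)·L_1(u) = 9u^2 + 18u
  6·L_2(u) = 3u^2 + 9u + 6
Adding term by term: 14u^2 + 29u + 6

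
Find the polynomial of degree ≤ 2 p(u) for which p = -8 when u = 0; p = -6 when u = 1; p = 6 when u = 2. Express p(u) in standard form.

p(u) = 5u^2 - 3u - 8

Newton's divided differences:
p[0,1] = (-6 - (-8)) / (1 - 0) = 2
p[1,2] = (6 - (-6)) / (2 - 1) = 12
p[0,1,2] = (12 - 2) / (2 - 0) = 5
p(u) = -8 + 2·u + 5·u(u - 1)
Expanding: p(u) = 5u^2 - 3u - 8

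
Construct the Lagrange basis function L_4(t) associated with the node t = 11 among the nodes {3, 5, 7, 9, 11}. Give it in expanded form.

L_4(t) = (1/384)t^4 - (1/16)t^3 + (103/192)t^2 - (31/16)t + 315/128

L_4(t) = (t - 3)(t - 5)(t - 7)(t - 9) / [(8)·(6)·(4)·(2)]
       = (t^4 - 24t^3 + 206t^2 - 744t + 945) / (384)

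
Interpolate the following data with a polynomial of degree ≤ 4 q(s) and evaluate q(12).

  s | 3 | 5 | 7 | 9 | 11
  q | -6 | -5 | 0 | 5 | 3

-465/128

L_0(12) = (7)·(5)·(3)·(1)/[(-2)·(-4)·(-6)·(-8)] = 35/128
L_1(12) = (9)·(5)·(3)·(1)/[(2)·(-2)·(-4)·(-6)] = -45/32
L_2(12) = (9)·(7)·(3)·(1)/[(4)·(2)·(-2)·(-4)] = 189/64
L_3(12) = (9)·(7)·(5)·(1)/[(6)·(4)·(2)·(-2)] = -105/32
L_4(12) = (9)·(7)·(5)·(3)/[(8)·(6)·(4)·(2)] = 315/128
Sum: (-6)·(35/128) + (-5)·(-45/32) + 0 + 5·(-105/32) + 3·(315/128) = -465/128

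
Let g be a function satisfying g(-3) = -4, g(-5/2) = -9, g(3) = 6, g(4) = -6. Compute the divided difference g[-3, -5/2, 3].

70/33

g[-3,-5/2] = (-9 - (-4)) / (-5/2 - (-3)) = -10
g[-5/2,3] = (6 - (-9)) / (3 - (-5/2)) = 30/11
g[-3,-5/2,3] = (30/11 - (-10)) / (3 - (-3)) = 70/33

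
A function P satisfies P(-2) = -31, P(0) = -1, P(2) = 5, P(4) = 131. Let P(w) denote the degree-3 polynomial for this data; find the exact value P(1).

-4

Using Newton's divided-difference form:
P[-2,0] = (-1 - (-31)) / (0 - (-2)) = 15
P[0,2] = (5 - (-1)) / (2 - 0) = 3
P[2,4] = (131 - 5) / (4 - 2) = 63
P[-2,0,2] = (3 - 15) / (2 - (-2)) = -3
P[0,2,4] = (63 - 3) / (4 - 0) = 15
P[-2,0,2,4] = (15 - (-3)) / (4 - (-2)) = 3
P(1) = -31 + 15·(3) + (-3)·(3)·(1) + 3·(3)·(1)·(-1) = -4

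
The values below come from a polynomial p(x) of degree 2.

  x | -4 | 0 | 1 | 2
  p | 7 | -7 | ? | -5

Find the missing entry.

-27/4

The 3 known values determine p uniquely (degree ≤ 2).
Evaluate each Lagrange basis at x = 1:
L_0(1) = (1)·(-1)/[(-4)·(-6)] = -1/24
L_1(1) = (5)·(-1)/[(4)·(-2)] = 5/8
L_2(1) = (5)·(1)/[(6)·(2)] = 5/12
Sum: 7·(-1/24) + (-7)·(5/8) + (-5)·(5/12) = -27/4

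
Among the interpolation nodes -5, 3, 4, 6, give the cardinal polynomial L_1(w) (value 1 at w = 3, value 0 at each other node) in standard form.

L_1(w) = (1/24)w^3 - (5/24)w^2 - (13/12)w + 5

L_1(w) = (w + 5)(w - 4)(w - 6) / [(8)·(-1)·(-3)]
       = (w^3 - 5w^2 - 26w + 120) / (24)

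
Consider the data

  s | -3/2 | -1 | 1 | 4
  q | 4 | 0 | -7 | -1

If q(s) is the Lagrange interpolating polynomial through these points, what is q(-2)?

Evaluate each Lagrange basis at s = -2:
L_0(-2) = (-1)·(-3)·(-6)/[(-1/2)·(-5/2)·(-11/2)] = 144/55
L_1(-2) = (-1/2)·(-3)·(-6)/[(1/2)·(-2)·(-5)] = -9/5
L_2(-2) = (-1/2)·(-1)·(-6)/[(5/2)·(2)·(-3)] = 1/5
L_3(-2) = (-1/2)·(-1)·(-3)/[(11/2)·(5)·(3)] = -1/55
Sum: 4·(144/55) + 0 + (-7)·(1/5) + (-1)·(-1/55) = 100/11

100/11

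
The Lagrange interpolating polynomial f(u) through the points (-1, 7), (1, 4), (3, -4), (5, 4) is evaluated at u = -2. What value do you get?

1/16

Evaluate each Lagrange basis at u = -2:
L_0(-2) = (-3)·(-5)·(-7)/[(-2)·(-4)·(-6)] = 35/16
L_1(-2) = (-1)·(-5)·(-7)/[(2)·(-2)·(-4)] = -35/16
L_2(-2) = (-1)·(-3)·(-7)/[(4)·(2)·(-2)] = 21/16
L_3(-2) = (-1)·(-3)·(-5)/[(6)·(4)·(2)] = -5/16
Sum: 7·(35/16) + 4·(-35/16) + (-4)·(21/16) + 4·(-5/16) = 1/16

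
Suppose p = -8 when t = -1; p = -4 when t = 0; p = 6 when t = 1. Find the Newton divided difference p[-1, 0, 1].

p[-1,0] = (-4 - (-8)) / (0 - (-1)) = 4
p[0,1] = (6 - (-4)) / (1 - 0) = 10
p[-1,0,1] = (10 - 4) / (1 - (-1)) = 3

3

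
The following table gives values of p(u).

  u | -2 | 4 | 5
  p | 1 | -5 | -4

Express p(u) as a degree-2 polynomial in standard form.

Build the Lagrange basis polynomials:
L_0(u) = (u - 4)(u - 5) / [42] = (1/42)u^2 - (3/14)u + 10/21
L_1(u) = (u + 2)(u - 5) / [-6] = -(1/6)u^2 + (1/2)u + 5/3
L_2(u) = (u + 2)(u - 4) / [7] = (1/7)u^2 - (2/7)u - 8/7
p(u) = 1·L_0 + (-5)·L_1 + (-4)·L_2
  1·L_0(u) = (1/42)u^2 - (3/14)u + 10/21
  (-5)·L_1(u) = (5/6)u^2 - (5/2)u - 25/3
  (-4)·L_2(u) = -(4/7)u^2 + (8/7)u + 32/7
Adding term by term: (2/7)u^2 - (11/7)u - 23/7

p(u) = (2/7)u^2 - (11/7)u - 23/7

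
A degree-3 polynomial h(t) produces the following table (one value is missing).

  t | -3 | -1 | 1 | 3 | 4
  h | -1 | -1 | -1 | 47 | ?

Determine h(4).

The 4 known values determine h uniquely (degree ≤ 3).
Evaluate each Lagrange basis at t = 4:
L_0(4) = (5)·(3)·(1)/[(-2)·(-4)·(-6)] = -5/16
L_1(4) = (7)·(3)·(1)/[(2)·(-2)·(-4)] = 21/16
L_2(4) = (7)·(5)·(1)/[(4)·(2)·(-2)] = -35/16
L_3(4) = (7)·(5)·(3)/[(6)·(4)·(2)] = 35/16
Sum: (-1)·(-5/16) + (-1)·(21/16) + (-1)·(-35/16) + 47·(35/16) = 104

104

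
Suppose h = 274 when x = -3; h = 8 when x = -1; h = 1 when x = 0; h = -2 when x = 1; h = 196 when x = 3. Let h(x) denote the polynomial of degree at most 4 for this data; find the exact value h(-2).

Using Newton's divided-difference form:
h[-3,-1] = (8 - 274) / (-1 - (-3)) = -133
h[-1,0] = (1 - 8) / (0 - (-1)) = -7
h[0,1] = (-2 - 1) / (1 - 0) = -3
h[1,3] = (196 - (-2)) / (3 - 1) = 99
h[-3,-1,0] = (-7 - (-133)) / (0 - (-3)) = 42
h[-1,0,1] = (-3 - (-7)) / (1 - (-1)) = 2
h[0,1,3] = (99 - (-3)) / (3 - 0) = 34
h[-3,-1,0,1] = (2 - 42) / (1 - (-3)) = -10
h[-1,0,1,3] = (34 - 2) / (3 - (-1)) = 8
h[-3,-1,0,1,3] = (8 - (-10)) / (3 - (-3)) = 3
h(-2) = 274 + (-133)·(1) + 42·(1)·(-1) + (-10)·(1)·(-1)·(-2) + 3·(1)·(-1)·(-2)·(-3) = 61

61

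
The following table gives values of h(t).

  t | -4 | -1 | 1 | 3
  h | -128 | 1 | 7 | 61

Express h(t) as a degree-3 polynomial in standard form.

Newton's divided differences:
h[-4,-1] = (1 - (-128)) / (-1 - (-4)) = 43
h[-1,1] = (7 - 1) / (1 - (-1)) = 3
h[1,3] = (61 - 7) / (3 - 1) = 27
h[-4,-1,1] = (3 - 43) / (1 - (-4)) = -8
h[-1,1,3] = (27 - 3) / (3 - (-1)) = 6
h[-4,-1,1,3] = (6 - (-8)) / (3 - (-4)) = 2
h(t) = -128 + 43·(t + 4) + (-8)·(t + 4)(t + 1) + 2·(t + 4)(t + 1)(t - 1)
Expanding: h(t) = 2t^3 + t + 4

h(t) = 2t^3 + t + 4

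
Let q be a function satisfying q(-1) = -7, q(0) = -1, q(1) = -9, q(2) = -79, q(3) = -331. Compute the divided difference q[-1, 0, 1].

-7

q[-1,0] = (-1 - (-7)) / (0 - (-1)) = 6
q[0,1] = (-9 - (-1)) / (1 - 0) = -8
q[-1,0,1] = (-8 - 6) / (1 - (-1)) = -7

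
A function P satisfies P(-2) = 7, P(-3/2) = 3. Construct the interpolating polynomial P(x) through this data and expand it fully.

P(x) = -8x - 9

Build the Lagrange basis polynomials:
L_0(x) = (x + 3/2) / [-1/2] = -2x - 3
L_1(x) = (x + 2) / [1/2] = 2x + 4
P(x) = 7·L_0 + 3·L_1
  7·L_0(x) = -14x - 21
  3·L_1(x) = 6x + 12
Adding term by term: -8x - 9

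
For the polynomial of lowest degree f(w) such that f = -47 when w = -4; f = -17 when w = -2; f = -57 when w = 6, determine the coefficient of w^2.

L_0(w) = (w + 2)(w - 6) / [20] = (1/20)w^2 - (1/5)w - 3/5
L_1(w) = (w + 4)(w - 6) / [-16] = -(1/16)w^2 + (1/8)w + 3/2
L_2(w) = (w + 4)(w + 2) / [80] = (1/80)w^2 + (3/40)w + 1/10
f(w) = (-47)·L_0 + (-17)·L_1 + (-57)·L_2
Only the coefficient of w^2 is needed; take it from each L_i and combine:
(-47)·(1/20) + (-17)·(-1/16) + (-57)·(1/80) = -2

-2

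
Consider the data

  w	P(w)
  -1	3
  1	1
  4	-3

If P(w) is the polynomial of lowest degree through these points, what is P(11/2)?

Using Newton's divided-difference form:
P[-1,1] = (1 - 3) / (1 - (-1)) = -1
P[1,4] = (-3 - 1) / (4 - 1) = -4/3
P[-1,1,4] = (-4/3 - (-1)) / (4 - (-1)) = -1/15
P(11/2) = 3 + (-1)·(13/2) + (-1/15)·(13/2)·(9/2) = -109/20

-109/20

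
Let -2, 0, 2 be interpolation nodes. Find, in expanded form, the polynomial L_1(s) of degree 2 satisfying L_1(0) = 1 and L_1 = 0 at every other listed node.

L_1(s) = -(1/4)s^2 + 1

L_1(s) = (s + 2)(s - 2) / [(2)·(-2)]
       = (s^2 - 4) / (-4)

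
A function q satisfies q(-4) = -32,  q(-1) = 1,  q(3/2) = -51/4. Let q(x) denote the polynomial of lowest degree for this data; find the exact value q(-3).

-15

L_0(-3) = (-2)·(-9/2)/[(-3)·(-11/2)] = 6/11
L_1(-3) = (1)·(-9/2)/[(3)·(-5/2)] = 3/5
L_2(-3) = (1)·(-2)/[(11/2)·(5/2)] = -8/55
Sum: (-32)·(6/11) + 1·(3/5) + (-51/4)·(-8/55) = -15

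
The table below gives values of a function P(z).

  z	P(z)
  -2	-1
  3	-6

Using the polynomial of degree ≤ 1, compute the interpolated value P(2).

-5

Evaluate each Lagrange basis at z = 2:
L_0(2) = (-1)/[(-5)] = 1/5
L_1(2) = (4)/[(5)] = 4/5
Sum: (-1)·(1/5) + (-6)·(4/5) = -5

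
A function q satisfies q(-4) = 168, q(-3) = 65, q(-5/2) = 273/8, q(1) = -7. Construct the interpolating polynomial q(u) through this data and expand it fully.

L_0(u) = (u + 3)(u + 5/2)(u - 1) / [-15/2] = -(2/15)u^3 - (3/5)u^2 - (4/15)u + 1
L_1(u) = (u + 4)(u + 5/2)(u - 1) / [2] = (1/2)u^3 + (11/4)u^2 + (7/4)u - 5
L_2(u) = (u + 4)(u + 3)(u - 1) / [-21/8] = -(8/21)u^3 - (16/7)u^2 - (40/21)u + 32/7
L_3(u) = (u + 4)(u + 3)(u + 5/2) / [70] = (1/70)u^3 + (19/140)u^2 + (59/140)u + 3/7
q(u) = 168·L_0 + 65·L_1 + (273/8)·L_2 + (-7)·L_3
  168·L_0(u) = -(112/5)u^3 - (504/5)u^2 - (224/5)u + 168
  65·L_1(u) = (65/2)u^3 + (715/4)u^2 + (455/4)u - 325
  (273/8)·L_2(u) = -13u^3 - 78u^2 - 65u + 156
  (-7)·L_3(u) = -(1/10)u^3 - (19/20)u^2 - (59/20)u - 3
Adding term by term: -3u^3 - u^2 + u - 4

q(u) = -3u^3 - u^2 + u - 4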